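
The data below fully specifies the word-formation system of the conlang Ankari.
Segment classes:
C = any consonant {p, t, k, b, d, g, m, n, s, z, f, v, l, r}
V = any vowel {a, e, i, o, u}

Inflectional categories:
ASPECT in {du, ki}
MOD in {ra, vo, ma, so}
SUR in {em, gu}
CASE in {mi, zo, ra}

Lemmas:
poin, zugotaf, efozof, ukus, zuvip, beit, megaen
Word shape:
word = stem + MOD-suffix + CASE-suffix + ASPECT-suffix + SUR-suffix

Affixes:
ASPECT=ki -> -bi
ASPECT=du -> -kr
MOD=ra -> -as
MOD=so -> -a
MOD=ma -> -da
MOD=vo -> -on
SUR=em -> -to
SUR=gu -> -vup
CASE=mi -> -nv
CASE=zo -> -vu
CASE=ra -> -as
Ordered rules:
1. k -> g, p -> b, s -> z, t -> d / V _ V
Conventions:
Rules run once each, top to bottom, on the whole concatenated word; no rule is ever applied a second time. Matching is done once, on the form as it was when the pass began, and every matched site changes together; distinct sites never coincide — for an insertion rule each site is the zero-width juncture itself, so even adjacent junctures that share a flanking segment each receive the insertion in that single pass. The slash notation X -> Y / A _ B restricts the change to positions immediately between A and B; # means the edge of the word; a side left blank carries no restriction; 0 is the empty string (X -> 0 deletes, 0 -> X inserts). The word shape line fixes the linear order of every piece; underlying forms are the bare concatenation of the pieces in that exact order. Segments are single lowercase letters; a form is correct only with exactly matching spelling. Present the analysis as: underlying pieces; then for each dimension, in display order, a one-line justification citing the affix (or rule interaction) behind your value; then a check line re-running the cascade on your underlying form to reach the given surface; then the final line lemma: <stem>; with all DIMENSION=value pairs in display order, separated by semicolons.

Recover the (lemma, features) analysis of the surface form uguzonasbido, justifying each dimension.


underlying: ukus-on-as-bi-to
ASPECT=ki - signalled by the affix -bi
MOD=vo - signalled by the affix -on
SUR=em - signalled by the affix -to
CASE=ra - signalled by the affix -as
check: ukusonasbito -> uguzonasbido
lemma: ukus; ASPECT=ki; MOD=vo; SUR=em; CASE=ra


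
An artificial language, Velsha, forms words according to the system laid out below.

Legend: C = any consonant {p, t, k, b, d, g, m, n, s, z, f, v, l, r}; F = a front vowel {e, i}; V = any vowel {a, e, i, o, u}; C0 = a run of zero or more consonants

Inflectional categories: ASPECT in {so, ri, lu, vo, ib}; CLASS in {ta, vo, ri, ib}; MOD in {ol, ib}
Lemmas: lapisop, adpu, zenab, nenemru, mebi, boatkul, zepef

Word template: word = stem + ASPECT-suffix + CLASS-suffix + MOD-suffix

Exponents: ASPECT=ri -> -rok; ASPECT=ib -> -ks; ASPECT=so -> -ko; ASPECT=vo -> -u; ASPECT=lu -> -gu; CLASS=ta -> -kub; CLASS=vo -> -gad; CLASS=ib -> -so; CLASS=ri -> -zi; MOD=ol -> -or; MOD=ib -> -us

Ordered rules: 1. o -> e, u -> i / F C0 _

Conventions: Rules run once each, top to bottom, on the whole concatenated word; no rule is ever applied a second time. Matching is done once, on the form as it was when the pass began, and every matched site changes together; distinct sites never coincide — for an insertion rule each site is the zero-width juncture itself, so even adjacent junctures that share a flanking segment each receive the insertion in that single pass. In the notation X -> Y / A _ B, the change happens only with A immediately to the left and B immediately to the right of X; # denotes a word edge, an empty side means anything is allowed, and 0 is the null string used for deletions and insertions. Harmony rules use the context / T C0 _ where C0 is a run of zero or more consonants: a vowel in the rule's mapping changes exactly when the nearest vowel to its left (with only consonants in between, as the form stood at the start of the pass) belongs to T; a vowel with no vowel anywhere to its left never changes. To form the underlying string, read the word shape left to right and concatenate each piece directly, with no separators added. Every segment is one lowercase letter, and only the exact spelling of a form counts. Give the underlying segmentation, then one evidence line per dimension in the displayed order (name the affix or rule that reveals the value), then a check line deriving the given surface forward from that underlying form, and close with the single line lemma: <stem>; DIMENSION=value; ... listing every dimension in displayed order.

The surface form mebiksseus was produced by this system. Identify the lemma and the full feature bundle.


underlying: mebi-ks-so-us
ASPECT=ib - signalled by the affix -ks
CLASS=ib - signalled by the affix -so
MOD=ib - signalled by the affix -us
check: mebikssous -> mebiksseus
lemma: mebi; ASPECT=ib; CLASS=ib; MOD=ib


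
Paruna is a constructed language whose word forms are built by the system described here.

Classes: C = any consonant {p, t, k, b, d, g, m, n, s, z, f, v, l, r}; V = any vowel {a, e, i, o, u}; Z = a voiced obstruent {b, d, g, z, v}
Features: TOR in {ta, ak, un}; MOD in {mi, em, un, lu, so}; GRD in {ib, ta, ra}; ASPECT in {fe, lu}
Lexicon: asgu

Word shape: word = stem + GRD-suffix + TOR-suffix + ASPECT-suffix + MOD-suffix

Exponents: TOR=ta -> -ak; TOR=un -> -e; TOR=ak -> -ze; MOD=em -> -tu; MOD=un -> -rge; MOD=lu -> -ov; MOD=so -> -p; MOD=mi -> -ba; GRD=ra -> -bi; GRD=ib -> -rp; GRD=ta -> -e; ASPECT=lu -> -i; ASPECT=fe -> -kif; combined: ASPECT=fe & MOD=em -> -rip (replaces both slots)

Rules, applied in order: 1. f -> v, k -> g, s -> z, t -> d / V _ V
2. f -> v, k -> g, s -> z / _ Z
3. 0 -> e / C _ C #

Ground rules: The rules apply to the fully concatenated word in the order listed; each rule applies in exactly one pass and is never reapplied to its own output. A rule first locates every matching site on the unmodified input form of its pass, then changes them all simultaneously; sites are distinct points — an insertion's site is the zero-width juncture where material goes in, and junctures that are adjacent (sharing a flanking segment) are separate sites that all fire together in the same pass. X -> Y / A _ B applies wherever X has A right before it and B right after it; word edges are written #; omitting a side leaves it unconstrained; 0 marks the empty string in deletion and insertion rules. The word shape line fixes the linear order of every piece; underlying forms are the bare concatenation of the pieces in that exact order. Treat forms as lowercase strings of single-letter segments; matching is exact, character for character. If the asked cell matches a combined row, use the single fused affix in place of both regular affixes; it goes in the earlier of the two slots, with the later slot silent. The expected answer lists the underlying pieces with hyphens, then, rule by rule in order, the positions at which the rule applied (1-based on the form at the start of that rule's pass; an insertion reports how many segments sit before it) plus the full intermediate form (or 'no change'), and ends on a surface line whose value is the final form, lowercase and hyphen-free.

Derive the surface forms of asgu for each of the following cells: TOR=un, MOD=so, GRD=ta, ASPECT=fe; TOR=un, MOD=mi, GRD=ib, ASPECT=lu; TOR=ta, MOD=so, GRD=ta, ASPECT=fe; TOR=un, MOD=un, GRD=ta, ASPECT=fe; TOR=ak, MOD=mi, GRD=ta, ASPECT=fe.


cell TOR=un, MOD=so, GRD=ta, ASPECT=fe:
underlying: asgu-e-e-kif-p
1. f -> v, k -> g, s -> z, t -> d / V _ V: fires at position(s) 7: asgueegifp
2. f -> v, k -> g, s -> z / _ Z: fires at position(s) 2: azgueegifp
3. 0 -> e / C _ C #: inserts after position(s) 9: azgueegifep
surface: azgueegifep

cell TOR=un, MOD=mi, GRD=ib, ASPECT=lu:
underlying: asgu-rp-e-i-ba
1. f -> v, k -> g, s -> z, t -> d / V _ V: no change
2. f -> v, k -> g, s -> z / _ Z: fires at position(s) 2: azgurpeiba
3. 0 -> e / C _ C #: no change
surface: azgurpeiba

cell TOR=ta, MOD=so, GRD=ta, ASPECT=fe:
underlying: asgu-e-ak-kif-p
1. f -> v, k -> g, s -> z, t -> d / V _ V: no change
2. f -> v, k -> g, s -> z / _ Z: fires at position(s) 2: azgueakkifp
3. 0 -> e / C _ C #: inserts after position(s) 10: azgueakkifep
surface: azgueakkifep

cell TOR=un, MOD=un, GRD=ta, ASPECT=fe:
underlying: asgu-e-e-kif-rge
1. f -> v, k -> g, s -> z, t -> d / V _ V: fires at position(s) 7: asgueegifrge
2. f -> v, k -> g, s -> z / _ Z: fires at position(s) 2: azgueegifrge
3. 0 -> e / C _ C #: no change
surface: azgueegifrge

cell TOR=ak, MOD=mi, GRD=ta, ASPECT=fe:
underlying: asgu-e-ze-kif-ba
1. f -> v, k -> g, s -> z, t -> d / V _ V: fires at position(s) 8: asguezegifba
2. f -> v, k -> g, s -> z / _ Z: fires at position(s) 2, 10: azguezegivba
3. 0 -> e / C _ C #: no change
surface: azguezegivba


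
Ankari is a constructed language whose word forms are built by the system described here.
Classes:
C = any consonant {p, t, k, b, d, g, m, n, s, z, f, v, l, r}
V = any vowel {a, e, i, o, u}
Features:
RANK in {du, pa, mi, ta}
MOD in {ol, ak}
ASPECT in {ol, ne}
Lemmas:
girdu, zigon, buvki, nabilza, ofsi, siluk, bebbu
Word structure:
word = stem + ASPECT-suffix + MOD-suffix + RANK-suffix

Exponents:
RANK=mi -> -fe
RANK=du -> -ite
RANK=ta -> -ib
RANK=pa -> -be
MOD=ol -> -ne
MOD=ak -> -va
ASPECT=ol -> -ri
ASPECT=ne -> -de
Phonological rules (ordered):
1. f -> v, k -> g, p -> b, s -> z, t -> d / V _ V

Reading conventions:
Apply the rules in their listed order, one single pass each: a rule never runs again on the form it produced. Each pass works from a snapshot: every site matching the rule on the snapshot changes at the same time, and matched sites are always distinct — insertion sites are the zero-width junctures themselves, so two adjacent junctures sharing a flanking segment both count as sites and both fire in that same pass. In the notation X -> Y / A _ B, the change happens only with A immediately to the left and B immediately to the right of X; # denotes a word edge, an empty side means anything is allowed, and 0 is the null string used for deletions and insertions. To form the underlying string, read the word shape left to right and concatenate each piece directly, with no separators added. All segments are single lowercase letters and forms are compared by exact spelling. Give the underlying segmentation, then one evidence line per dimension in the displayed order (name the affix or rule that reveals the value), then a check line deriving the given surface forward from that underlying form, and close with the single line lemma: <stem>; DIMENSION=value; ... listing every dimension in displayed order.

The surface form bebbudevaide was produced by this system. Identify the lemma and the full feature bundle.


underlying: bebbu-de-va-ite
RANK=du - signalled by the affix -ite
MOD=ak - signalled by the affix -va
ASPECT=ne - signalled by the affix -de
check: bebbudevaite -> bebbudevaide
lemma: bebbu; RANK=du; MOD=ak; ASPECT=ne


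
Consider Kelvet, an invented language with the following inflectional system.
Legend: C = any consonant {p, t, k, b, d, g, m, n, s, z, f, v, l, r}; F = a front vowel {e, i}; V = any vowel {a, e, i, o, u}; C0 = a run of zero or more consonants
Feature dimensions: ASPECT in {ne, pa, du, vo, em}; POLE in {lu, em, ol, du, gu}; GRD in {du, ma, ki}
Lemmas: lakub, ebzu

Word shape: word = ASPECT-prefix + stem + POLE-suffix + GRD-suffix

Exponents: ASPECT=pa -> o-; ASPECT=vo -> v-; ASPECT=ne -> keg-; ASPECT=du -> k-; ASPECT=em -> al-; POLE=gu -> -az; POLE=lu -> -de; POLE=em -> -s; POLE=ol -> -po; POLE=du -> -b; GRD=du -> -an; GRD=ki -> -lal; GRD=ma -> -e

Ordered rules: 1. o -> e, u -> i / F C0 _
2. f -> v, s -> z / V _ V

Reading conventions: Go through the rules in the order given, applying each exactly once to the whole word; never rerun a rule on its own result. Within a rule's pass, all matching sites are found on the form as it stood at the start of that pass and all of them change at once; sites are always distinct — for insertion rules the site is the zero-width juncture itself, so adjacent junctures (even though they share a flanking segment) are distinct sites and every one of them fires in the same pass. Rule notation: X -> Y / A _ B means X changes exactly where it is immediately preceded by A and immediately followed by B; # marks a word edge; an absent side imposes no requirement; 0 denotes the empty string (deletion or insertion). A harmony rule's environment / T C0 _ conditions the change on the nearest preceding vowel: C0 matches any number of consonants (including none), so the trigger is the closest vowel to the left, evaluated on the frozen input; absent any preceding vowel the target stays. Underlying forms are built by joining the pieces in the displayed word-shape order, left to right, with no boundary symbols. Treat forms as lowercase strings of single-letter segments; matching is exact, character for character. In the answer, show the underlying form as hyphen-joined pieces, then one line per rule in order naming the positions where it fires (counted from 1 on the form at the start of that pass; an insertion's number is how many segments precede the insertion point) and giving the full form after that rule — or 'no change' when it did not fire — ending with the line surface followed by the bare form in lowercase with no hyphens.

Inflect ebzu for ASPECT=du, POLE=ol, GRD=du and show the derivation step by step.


underlying: k-ebzu-po-an
1. o -> e, u -> i / F C0 _: fires at position(s) 5: kebzipoan
2. f -> v, s -> z / V _ V: no change
surface: kebzipoan


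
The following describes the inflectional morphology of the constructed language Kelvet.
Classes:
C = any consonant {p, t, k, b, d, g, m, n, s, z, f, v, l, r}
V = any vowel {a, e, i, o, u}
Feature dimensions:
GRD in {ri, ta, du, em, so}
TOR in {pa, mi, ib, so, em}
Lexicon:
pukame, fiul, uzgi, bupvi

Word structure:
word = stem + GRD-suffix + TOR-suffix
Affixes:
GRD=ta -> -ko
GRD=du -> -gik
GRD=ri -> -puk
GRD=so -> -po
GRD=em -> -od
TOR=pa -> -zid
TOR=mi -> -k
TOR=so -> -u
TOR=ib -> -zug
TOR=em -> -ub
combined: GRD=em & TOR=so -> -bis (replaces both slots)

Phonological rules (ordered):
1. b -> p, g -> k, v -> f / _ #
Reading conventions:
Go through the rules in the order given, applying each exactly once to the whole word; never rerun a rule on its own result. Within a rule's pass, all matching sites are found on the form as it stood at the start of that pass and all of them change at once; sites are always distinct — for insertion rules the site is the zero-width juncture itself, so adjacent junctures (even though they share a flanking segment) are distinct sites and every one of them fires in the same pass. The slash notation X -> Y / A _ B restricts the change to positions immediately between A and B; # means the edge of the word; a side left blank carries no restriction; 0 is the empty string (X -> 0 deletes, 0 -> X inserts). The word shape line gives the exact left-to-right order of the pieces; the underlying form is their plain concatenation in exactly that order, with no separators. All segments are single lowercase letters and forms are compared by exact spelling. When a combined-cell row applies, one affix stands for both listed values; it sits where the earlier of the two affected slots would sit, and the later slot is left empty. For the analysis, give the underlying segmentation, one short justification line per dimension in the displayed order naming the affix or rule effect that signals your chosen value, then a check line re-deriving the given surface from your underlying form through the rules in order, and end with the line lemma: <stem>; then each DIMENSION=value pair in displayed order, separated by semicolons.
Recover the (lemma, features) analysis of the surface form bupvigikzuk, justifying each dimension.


underlying: bupvi-gik-zug
GRD=du - signalled by the affix -gik
TOR=ib - signalled by the affix -zug
check: bupvigikzug -> bupvigikzuk
lemma: bupvi; GRD=du; TOR=ib


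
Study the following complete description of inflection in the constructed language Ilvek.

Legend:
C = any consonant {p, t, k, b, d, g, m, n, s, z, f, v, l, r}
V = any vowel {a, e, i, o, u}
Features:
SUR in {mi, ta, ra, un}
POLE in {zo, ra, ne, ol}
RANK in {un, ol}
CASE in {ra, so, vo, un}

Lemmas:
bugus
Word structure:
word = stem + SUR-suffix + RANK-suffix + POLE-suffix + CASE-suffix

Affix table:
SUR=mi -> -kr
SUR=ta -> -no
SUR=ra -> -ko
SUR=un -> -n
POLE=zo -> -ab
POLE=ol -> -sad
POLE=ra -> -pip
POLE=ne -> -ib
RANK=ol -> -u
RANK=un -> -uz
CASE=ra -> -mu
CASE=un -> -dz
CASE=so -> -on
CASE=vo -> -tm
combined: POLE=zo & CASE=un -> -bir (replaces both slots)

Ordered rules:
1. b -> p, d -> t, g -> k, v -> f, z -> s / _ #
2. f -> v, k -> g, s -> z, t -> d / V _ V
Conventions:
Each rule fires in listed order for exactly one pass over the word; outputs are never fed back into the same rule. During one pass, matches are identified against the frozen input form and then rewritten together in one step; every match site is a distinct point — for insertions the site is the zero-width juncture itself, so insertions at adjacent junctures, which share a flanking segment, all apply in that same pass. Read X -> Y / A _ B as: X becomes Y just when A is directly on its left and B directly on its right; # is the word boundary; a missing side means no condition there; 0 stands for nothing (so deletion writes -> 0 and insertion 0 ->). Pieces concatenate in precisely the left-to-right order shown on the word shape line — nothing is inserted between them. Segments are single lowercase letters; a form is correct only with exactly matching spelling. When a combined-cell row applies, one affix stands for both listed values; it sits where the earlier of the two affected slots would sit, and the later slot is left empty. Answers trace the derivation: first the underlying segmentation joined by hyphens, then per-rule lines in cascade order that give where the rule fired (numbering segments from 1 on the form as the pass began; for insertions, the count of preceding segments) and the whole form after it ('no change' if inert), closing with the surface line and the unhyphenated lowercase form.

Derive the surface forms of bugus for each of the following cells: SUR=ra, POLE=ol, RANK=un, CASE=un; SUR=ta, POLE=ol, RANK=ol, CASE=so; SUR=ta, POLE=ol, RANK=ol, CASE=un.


cell SUR=ra, POLE=ol, RANK=un, CASE=un:
underlying: bugus-ko-uz-sad-dz
1. b -> p, d -> t, g -> k, v -> f, z -> s / _ #: fires at position(s) 14: buguskouzsadds
2. f -> v, k -> g, s -> z, t -> d / V _ V: no change
surface: buguskouzsadds

cell SUR=ta, POLE=ol, RANK=ol, CASE=so:
underlying: bugus-no-u-sad-on
1. b -> p, d -> t, g -> k, v -> f, z -> s / _ #: no change
2. f -> v, k -> g, s -> z, t -> d / V _ V: fires at position(s) 9: bugusnouzadon
surface: bugusnouzadon

cell SUR=ta, POLE=ol, RANK=ol, CASE=un:
underlying: bugus-no-u-sad-dz
1. b -> p, d -> t, g -> k, v -> f, z -> s / _ #: fires at position(s) 13: bugusnousadds
2. f -> v, k -> g, s -> z, t -> d / V _ V: fires at position(s) 9: bugusnouzadds
surface: bugusnouzadds


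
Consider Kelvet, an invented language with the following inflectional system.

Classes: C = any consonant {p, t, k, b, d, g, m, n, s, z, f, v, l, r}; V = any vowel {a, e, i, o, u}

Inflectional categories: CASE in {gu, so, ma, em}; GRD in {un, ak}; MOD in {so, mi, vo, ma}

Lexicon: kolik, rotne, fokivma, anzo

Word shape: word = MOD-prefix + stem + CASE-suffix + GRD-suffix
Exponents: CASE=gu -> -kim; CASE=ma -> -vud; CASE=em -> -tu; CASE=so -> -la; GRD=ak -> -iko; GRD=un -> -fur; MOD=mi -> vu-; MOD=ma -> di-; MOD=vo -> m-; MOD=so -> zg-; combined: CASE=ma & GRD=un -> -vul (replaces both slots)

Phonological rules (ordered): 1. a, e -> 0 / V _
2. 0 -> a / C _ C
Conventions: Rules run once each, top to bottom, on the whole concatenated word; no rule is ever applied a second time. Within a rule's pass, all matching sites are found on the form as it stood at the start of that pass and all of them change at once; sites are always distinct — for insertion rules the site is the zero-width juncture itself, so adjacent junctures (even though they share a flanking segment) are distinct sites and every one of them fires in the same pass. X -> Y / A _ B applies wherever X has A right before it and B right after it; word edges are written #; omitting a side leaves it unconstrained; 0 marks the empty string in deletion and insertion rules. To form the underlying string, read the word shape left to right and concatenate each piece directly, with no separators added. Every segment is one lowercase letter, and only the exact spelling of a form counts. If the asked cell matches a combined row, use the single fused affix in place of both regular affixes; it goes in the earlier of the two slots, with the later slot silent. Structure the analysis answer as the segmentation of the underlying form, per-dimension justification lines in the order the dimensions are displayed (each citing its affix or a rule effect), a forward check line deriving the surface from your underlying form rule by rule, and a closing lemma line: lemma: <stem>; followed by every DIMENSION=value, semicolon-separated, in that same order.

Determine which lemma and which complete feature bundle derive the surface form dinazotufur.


underlying: di-anzo-tu-fur
CASE=em - signalled by the affix -tu
GRD=un - signalled by the affix -fur
MOD=ma - signalled by the affix di-
check: dianzotufur -> dinzotufur -> dinazotufur
lemma: anzo; CASE=em; GRD=un; MOD=ma


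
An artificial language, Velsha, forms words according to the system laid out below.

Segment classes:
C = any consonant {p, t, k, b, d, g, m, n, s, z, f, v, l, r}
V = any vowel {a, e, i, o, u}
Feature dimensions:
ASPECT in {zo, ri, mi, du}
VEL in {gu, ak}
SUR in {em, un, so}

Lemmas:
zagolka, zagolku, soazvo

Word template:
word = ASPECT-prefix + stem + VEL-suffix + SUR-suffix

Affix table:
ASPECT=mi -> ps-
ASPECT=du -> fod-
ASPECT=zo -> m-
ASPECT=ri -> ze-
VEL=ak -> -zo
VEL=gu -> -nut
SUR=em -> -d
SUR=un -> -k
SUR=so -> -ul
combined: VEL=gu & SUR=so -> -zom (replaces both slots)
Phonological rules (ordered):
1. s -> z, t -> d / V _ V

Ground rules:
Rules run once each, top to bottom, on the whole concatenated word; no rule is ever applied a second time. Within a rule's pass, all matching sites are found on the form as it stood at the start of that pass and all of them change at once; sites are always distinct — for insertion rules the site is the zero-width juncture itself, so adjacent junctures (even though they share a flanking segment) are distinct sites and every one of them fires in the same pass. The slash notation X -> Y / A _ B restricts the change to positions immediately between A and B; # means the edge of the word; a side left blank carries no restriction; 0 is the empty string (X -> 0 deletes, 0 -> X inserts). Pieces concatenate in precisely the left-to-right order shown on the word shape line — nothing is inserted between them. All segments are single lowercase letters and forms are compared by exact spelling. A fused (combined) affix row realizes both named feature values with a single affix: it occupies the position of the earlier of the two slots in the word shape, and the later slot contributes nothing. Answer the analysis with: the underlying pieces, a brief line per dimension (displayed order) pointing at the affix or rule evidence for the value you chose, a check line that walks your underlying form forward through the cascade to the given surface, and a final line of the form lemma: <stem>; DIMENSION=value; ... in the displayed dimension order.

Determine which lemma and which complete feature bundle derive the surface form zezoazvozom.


underlying: ze-soazvo-zom
ASPECT=ri - signalled by the affix ze-
VEL=gu - signalled by the combined affix row
SUR=so - signalled by the combined affix row
check: zesoazvozom -> zezoazvozom
lemma: soazvo; ASPECT=ri; VEL=gu; SUR=so


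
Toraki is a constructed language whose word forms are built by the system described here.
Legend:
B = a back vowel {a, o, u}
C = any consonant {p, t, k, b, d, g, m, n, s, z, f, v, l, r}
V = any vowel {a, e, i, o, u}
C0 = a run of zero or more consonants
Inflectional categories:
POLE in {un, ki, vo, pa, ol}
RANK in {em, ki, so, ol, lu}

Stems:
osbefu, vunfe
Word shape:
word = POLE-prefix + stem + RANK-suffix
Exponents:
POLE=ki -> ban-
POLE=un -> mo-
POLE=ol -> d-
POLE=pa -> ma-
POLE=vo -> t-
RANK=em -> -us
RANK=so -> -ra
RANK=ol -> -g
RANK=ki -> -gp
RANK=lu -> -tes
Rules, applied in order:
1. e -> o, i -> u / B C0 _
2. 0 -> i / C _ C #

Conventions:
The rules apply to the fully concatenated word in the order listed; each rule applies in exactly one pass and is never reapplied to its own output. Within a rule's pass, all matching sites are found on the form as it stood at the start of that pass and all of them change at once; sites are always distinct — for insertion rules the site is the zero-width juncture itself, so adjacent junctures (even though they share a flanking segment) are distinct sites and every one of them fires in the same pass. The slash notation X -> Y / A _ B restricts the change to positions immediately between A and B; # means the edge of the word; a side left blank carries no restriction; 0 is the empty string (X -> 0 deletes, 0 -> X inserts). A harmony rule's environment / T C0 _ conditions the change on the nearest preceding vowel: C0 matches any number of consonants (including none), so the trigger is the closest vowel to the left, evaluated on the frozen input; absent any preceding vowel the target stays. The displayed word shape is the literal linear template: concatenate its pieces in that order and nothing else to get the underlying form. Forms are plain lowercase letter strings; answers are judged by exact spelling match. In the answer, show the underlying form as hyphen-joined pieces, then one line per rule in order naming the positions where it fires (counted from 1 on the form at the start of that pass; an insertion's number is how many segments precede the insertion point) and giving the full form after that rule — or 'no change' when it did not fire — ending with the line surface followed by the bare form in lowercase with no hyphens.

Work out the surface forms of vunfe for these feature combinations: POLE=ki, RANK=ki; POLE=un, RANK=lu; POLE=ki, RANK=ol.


cell POLE=ki, RANK=ki:
underlying: ban-vunfe-gp
1. e -> o, i -> u / B C0 _: fires at position(s) 8: banvunfogp
2. 0 -> i / C _ C #: inserts after position(s) 9: banvunfogip
surface: banvunfogip

cell POLE=un, RANK=lu:
underlying: mo-vunfe-tes
1. e -> o, i -> u / B C0 _: fires at position(s) 7: movunfotes
2. 0 -> i / C _ C #: no change
surface: movunfotes

cell POLE=ki, RANK=ol:
underlying: ban-vunfe-g
1. e -> o, i -> u / B C0 _: fires at position(s) 8: banvunfog
2. 0 -> i / C _ C #: no change
surface: banvunfog


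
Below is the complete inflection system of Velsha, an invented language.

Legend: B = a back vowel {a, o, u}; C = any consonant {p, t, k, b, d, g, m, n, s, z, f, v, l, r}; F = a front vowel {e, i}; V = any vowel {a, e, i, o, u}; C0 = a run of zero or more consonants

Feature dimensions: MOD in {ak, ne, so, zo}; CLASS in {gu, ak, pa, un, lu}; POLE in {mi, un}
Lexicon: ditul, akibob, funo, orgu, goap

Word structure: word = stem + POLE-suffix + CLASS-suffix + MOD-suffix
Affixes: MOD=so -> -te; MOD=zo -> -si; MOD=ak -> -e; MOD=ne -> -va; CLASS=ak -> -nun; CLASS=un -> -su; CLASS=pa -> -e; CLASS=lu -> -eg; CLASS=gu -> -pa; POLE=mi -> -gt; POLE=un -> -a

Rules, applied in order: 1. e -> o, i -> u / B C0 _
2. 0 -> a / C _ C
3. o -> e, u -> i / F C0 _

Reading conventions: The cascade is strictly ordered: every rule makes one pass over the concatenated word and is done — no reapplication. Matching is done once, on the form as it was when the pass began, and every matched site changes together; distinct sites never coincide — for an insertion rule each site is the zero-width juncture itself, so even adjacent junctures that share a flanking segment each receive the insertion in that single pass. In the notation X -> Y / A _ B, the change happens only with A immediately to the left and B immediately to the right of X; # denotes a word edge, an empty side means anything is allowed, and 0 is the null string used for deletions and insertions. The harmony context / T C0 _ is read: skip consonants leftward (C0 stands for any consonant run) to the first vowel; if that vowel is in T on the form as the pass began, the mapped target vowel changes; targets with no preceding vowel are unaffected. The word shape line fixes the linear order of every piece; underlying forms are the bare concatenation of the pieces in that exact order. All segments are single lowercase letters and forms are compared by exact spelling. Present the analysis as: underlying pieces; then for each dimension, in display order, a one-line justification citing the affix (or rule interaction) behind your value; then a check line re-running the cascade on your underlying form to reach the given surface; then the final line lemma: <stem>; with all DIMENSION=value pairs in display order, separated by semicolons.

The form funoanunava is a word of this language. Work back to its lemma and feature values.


underlying: funo-a-nun-va
MOD=ne - signalled by the affix -va
CLASS=ak - signalled by the affix -nun
POLE=un - signalled by the affix -a
check: funoanunva -> funoanunva -> funoanunava -> funoanunava
lemma: funo; MOD=ne; CLASS=ak; POLE=un


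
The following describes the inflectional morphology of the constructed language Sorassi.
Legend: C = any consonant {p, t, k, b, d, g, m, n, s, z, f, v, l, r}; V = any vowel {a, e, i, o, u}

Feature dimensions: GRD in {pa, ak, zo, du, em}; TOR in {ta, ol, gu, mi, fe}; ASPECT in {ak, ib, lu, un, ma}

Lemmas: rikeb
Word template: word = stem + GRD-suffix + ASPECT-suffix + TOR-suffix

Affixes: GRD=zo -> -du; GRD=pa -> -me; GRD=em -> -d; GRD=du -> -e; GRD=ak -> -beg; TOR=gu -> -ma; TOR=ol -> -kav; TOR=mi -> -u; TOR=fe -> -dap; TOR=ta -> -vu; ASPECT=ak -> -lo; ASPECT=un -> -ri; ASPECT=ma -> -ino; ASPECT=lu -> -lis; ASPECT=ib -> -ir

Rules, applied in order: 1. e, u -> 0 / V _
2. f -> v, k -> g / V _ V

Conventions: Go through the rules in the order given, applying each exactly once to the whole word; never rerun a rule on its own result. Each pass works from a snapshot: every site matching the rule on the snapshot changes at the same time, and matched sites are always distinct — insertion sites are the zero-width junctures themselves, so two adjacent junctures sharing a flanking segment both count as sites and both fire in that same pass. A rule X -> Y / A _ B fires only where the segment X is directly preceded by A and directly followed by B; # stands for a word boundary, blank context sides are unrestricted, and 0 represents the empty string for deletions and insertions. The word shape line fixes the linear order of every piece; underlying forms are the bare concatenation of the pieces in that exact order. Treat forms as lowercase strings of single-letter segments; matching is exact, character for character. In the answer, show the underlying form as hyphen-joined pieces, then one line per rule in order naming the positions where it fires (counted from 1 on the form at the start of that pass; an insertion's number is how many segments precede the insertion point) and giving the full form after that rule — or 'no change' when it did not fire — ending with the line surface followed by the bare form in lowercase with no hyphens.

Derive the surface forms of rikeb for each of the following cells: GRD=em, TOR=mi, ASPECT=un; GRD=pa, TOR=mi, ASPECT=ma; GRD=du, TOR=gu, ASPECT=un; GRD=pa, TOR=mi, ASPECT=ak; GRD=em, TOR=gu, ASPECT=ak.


cell GRD=em, TOR=mi, ASPECT=un:
underlying: rikeb-d-ri-u
1. e, u -> 0 / V _: fires at position(s) 9: rikebdri
2. f -> v, k -> g / V _ V: fires at position(s) 3: rigebdri
surface: rigebdri

cell GRD=pa, TOR=mi, ASPECT=ma:
underlying: rikeb-me-ino-u
1. e, u -> 0 / V _: fires at position(s) 11: rikebmeino
2. f -> v, k -> g / V _ V: fires at position(s) 3: rigebmeino
surface: rigebmeino

cell GRD=du, TOR=gu, ASPECT=un:
underlying: rikeb-e-ri-ma
1. e, u -> 0 / V _: no change
2. f -> v, k -> g / V _ V: fires at position(s) 3: rigeberima
surface: rigeberima

cell GRD=pa, TOR=mi, ASPECT=ak:
underlying: rikeb-me-lo-u
1. e, u -> 0 / V _: fires at position(s) 10: rikebmelo
2. f -> v, k -> g / V _ V: fires at position(s) 3: rigebmelo
surface: rigebmelo

cell GRD=em, TOR=gu, ASPECT=ak:
underlying: rikeb-d-lo-ma
1. e, u -> 0 / V _: no change
2. f -> v, k -> g / V _ V: fires at position(s) 3: rigebdloma
surface: rigebdloma


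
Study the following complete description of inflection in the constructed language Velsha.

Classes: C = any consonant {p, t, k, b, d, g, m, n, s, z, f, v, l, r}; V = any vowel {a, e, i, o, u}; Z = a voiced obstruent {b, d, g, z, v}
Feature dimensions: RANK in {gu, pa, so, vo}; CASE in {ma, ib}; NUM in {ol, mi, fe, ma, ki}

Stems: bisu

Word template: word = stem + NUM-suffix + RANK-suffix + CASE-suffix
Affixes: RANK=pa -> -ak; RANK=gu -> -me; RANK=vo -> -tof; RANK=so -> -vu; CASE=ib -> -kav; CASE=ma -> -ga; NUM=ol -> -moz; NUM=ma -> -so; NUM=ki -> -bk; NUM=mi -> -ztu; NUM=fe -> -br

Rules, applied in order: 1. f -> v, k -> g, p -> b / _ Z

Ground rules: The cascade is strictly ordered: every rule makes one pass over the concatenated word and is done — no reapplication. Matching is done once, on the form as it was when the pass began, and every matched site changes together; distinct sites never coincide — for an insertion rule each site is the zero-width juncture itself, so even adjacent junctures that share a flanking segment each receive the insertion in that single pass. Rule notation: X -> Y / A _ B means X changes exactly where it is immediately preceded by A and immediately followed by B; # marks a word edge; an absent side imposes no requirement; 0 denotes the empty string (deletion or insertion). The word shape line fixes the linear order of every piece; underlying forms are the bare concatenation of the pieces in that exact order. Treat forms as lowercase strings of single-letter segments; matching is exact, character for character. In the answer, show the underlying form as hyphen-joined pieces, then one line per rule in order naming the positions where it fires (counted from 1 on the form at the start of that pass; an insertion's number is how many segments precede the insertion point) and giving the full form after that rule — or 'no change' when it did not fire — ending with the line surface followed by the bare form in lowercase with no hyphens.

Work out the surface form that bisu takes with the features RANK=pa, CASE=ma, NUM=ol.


underlying: bisu-moz-ak-ga
1. f -> v, k -> g, p -> b / _ Z: fires at position(s) 9: bisumozagga
surface: bisumozagga


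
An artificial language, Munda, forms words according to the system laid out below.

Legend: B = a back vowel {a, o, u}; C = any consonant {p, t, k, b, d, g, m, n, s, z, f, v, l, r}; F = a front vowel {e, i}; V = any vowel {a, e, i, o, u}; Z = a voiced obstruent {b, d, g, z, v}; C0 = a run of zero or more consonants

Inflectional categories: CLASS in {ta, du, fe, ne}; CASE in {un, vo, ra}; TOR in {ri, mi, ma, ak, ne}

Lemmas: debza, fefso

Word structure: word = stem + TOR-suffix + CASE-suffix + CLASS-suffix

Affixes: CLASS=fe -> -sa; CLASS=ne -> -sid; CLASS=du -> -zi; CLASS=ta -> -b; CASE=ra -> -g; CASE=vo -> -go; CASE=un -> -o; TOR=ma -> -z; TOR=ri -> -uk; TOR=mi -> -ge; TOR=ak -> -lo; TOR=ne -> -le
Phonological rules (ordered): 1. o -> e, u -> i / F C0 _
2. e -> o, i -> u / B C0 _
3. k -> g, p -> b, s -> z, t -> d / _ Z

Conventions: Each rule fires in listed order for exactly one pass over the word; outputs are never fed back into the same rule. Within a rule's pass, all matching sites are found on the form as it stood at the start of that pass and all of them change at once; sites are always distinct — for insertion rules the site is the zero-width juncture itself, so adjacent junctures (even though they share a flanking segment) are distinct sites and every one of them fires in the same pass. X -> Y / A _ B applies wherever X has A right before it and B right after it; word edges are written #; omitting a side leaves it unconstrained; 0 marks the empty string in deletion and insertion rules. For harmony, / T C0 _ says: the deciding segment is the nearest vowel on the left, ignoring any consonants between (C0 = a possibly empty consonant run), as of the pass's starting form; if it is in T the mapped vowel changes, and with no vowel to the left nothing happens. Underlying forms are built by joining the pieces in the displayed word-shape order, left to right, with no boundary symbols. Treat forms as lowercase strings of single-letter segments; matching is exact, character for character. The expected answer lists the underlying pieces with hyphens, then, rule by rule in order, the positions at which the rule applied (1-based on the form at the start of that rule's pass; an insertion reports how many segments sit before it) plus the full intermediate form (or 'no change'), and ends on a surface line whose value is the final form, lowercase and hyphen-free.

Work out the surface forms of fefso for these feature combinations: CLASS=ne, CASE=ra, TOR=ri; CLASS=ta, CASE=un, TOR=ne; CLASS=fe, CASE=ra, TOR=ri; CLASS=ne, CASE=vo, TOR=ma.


cell CLASS=ne, CASE=ra, TOR=ri:
underlying: fefso-uk-g-sid
1. o -> e, u -> i / F C0 _: fires at position(s) 5: fefseukgsid
2. e -> o, i -> u / B C0 _: fires at position(s) 10: fefseukgsud
3. k -> g, p -> b, s -> z, t -> d / _ Z: fires at position(s) 7: fefseuggsud
surface: fefseuggsud

cell CLASS=ta, CASE=un, TOR=ne:
underlying: fefso-le-o-b
1. o -> e, u -> i / F C0 _: fires at position(s) 5, 8: fefseleeb
2. e -> o, i -> u / B C0 _: no change
3. k -> g, p -> b, s -> z, t -> d / _ Z: no change
surface: fefseleeb

cell CLASS=fe, CASE=ra, TOR=ri:
underlying: fefso-uk-g-sa
1. o -> e, u -> i / F C0 _: fires at position(s) 5: fefseukgsa
2. e -> o, i -> u / B C0 _: no change
3. k -> g, p -> b, s -> z, t -> d / _ Z: fires at position(s) 7: fefseuggsa
surface: fefseuggsa

cell CLASS=ne, CASE=vo, TOR=ma:
underlying: fefso-z-go-sid
1. o -> e, u -> i / F C0 _: fires at position(s) 5: fefsezgosid
2. e -> o, i -> u / B C0 _: fires at position(s) 10: fefsezgosud
3. k -> g, p -> b, s -> z, t -> d / _ Z: no change
surface: fefsezgosud


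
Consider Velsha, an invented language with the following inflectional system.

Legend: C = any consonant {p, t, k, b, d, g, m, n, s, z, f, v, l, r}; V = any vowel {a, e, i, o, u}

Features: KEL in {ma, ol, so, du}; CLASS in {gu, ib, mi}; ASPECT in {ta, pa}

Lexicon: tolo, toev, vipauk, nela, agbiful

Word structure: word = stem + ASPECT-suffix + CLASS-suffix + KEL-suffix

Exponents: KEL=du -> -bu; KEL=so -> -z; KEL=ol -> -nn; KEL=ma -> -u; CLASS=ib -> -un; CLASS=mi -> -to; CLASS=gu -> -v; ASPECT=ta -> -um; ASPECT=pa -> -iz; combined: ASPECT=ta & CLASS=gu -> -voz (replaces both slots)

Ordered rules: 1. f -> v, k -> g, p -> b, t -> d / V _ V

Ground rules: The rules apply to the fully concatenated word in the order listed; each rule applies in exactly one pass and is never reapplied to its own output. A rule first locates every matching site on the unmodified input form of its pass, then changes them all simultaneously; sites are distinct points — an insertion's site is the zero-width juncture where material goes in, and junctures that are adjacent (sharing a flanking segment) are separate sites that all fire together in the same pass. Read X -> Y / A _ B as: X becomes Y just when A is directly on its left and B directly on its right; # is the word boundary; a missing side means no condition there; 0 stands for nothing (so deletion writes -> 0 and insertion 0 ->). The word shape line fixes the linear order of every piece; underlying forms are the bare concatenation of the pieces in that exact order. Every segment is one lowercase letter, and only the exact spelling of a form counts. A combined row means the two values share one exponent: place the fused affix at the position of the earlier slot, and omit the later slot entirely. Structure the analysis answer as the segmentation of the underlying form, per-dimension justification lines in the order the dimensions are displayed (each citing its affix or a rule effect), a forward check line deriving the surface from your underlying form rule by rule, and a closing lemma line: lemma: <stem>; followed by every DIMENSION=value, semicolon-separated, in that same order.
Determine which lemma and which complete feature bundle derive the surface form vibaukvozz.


underlying: vipauk-voz-z
KEL=so - signalled by the affix -z
CLASS=gu - signalled by the combined affix row
ASPECT=ta - signalled by the combined affix row
check: vipaukvozz -> vibaukvozz
lemma: vipauk; KEL=so; CLASS=gu; ASPECT=ta
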